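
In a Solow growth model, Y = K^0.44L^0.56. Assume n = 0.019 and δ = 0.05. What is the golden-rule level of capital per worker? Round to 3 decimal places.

n + δ = 0.019 + 0.05 = 0.069.
At the golden rule the marginal product of capital equals n+δ: 0.44·k^(0.44−1) = 0.069. Solving, k_gold = (0.44/0.069)^(1/0.56) ≈ 27.3396.

k_gold ≈ 27.340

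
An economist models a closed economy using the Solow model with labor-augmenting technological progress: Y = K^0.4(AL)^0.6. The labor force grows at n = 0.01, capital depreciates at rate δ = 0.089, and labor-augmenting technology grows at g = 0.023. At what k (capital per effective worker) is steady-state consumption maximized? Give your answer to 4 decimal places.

Break-even investment rate: n + g + δ = 0.01 + 0.023 + 0.089 = 0.122.
Golden rule sets MPK = n+g+δ: 0.4·k^(0.4−1) = 0.122, so k_gold = (0.4/0.122)^(1/0.6) ≈ 7.2360.

k_gold ≈ 7.2360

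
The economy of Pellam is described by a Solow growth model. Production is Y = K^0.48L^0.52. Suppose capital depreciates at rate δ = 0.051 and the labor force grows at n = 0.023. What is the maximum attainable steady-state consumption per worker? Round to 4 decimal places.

c_gold ≈ 2.9211

The effective depreciation rate is n + δ = 0.023 + 0.051 = 0.074.
At the golden rule the marginal product of capital equals n+δ: 0.48·k^(0.48−1) = 0.074. Solving, k_gold = (0.48/0.074)^(1/0.52) ≈ 36.4382.
y_gold = 36.4382^0.48 ≈ 5.6176.
c_gold = y_gold − (n+δ)·k_gold = 5.6176 − 0.074·36.4382 ≈ 2.9211.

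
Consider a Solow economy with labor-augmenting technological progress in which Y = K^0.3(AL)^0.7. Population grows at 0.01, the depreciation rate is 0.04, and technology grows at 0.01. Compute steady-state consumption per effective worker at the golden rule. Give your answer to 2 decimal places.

The effective depreciation rate is n + g + δ = 0.01 + 0.01 + 0.04 = 0.06.
Setting f'(k) = n+g+δ gives 0.3·k^(0.3−1) = 0.06, hence k_gold = (0.3/0.06)^(1/0.7) ≈ 9.9662.
y_gold = 9.9662^0.3 ≈ 1.9932.
c_gold = y_gold − (n+g+δ)·k_gold = 1.9932 − 0.06·9.9662 ≈ 1.3953.

c_gold ≈ 1.40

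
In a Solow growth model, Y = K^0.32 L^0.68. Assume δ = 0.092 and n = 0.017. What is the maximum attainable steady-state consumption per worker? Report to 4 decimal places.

The effective depreciation rate is n + δ = 0.017 + 0.092 = 0.109.
Maximizing c = f(k) − (n+δ)·k gives f'(k) = n+δ, i.e. 0.32·k^(0.32−1) = 0.109, so k_gold = (0.32/0.109)^(1/0.68) ≈ 4.8734.
y_gold = 4.8734^0.32 ≈ 1.6600.
c_gold = y_gold − (n+δ)·k_gold = 1.6600 − 0.109·4.8734 ≈ 1.1288.

c_gold ≈ 1.1288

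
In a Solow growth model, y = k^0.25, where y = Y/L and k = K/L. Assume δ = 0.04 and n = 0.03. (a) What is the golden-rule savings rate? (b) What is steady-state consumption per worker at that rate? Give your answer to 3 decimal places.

The effective depreciation rate is n + δ = 0.03 + 0.04 = 0.07.
For Cobb-Douglas, s_gold equals capital's share: s_gold = 0.25.
Maximizing c = f(k) − (n+δ)·k gives f'(k) = n+δ, i.e. 0.25·k^(0.25−1) = 0.07, so k_gold = (0.25/0.07)^(1/0.75) ≈ 5.4591.
y_gold = 5.4591^0.25 ≈ 1.5286; c_gold = (1−0.25)·y_gold ≈ 1.1464.

(a) s_gold = 0.250; (b) c_gold ≈ 1.146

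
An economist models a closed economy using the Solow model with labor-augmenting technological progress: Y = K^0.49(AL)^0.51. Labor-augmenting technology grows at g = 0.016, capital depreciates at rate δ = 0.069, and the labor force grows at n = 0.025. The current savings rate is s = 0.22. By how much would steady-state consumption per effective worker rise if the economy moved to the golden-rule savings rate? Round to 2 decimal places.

Break-even investment rate: n + g + δ = 0.025 + 0.016 + 0.069 = 0.11.
Current steady state (s = 0.22): k* = (0.22/0.11)^(1/0.51) ≈ 3.8927, y* = 3.8927^0.49 ≈ 1.9464, c* = (1−0.22)·1.9464 ≈ 1.5182.
Maximizing c = f(k) − (n+g+δ)·k gives f'(k) = n+g+δ, i.e. 0.49·k^(0.49−1) = 0.11, so k_gold = (0.49/0.11)^(1/0.51) ≈ 18.7139.
y_gold = 18.7139^0.49 ≈ 4.2011, c_gold = y_gold − 0.11·k_gold ≈ 2.1425.
Gain: Δc = 2.1425 − 1.5182 ≈ 0.6244.

Δc ≈ 0.62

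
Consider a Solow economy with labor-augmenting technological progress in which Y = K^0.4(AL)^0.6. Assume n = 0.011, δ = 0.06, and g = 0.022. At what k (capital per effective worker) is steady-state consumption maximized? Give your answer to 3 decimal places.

k_gold ≈ 11.375

n + g + δ = 0.011 + 0.022 + 0.06 = 0.093.
Maximizing c = f(k) − (n+g+δ)·k gives f'(k) = n+g+δ, i.e. 0.4·k^(0.4−1) = 0.093, so k_gold = (0.4/0.093)^(1/0.6) ≈ 11.3753.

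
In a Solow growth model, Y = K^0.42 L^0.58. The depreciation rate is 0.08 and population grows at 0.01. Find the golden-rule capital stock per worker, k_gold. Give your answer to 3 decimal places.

k_gold ≈ 14.238

Break-even investment rate: n + δ = 0.01 + 0.08 = 0.09.
Setting f'(k) = n+δ gives 0.42·k^(0.42−1) = 0.09, hence k_gold = (0.42/0.09)^(1/0.58) ≈ 14.2384.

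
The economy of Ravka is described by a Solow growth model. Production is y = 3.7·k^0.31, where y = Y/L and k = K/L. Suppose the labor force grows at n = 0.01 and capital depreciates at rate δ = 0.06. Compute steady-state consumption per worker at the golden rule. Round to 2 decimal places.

n + δ = 0.01 + 0.06 = 0.07.
At the golden rule the marginal product of capital equals n+δ: 0.31·3.7·k^(0.31−1) = 0.07. Solving, k_gold = (0.31·3.7/0.07)^(1/0.69) ≈ 57.5565.
y_gold = 3.7·57.5565^0.31 ≈ 12.9966.
c_gold = y_gold − (n+δ)·k_gold = 12.9966 − 0.07·57.5565 ≈ 8.9677.

c_gold ≈ 8.97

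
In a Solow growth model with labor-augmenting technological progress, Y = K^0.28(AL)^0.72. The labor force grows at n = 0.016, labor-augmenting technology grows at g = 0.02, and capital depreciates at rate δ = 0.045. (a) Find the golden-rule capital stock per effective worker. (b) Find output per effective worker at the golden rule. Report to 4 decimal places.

Break-even investment rate: n + g + δ = 0.016 + 0.02 + 0.045 = 0.081.
Golden rule sets MPK = n+g+δ: 0.28·k^(0.28−1) = 0.081, so k_gold = (0.28/0.081)^(1/0.72) ≈ 5.5996.
y_gold = 5.5996^0.28 ≈ 1.6199.

(a) k_gold ≈ 5.5996; (b) y_gold ≈ 1.6199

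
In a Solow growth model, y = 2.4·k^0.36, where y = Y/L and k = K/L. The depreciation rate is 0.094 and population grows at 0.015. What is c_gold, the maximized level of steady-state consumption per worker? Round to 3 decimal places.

n + δ = 0.015 + 0.094 = 0.109.
At the golden rule the marginal product of capital equals n+δ: 0.36·2.4·k^(0.36−1) = 0.109. Solving, k_gold = (0.36·2.4/0.109)^(1/0.64) ≈ 25.3994.
y_gold = 2.4·25.3994^0.36 ≈ 7.6904.
c_gold = y_gold − (n+δ)·k_gold = 7.6904 − 0.109·25.3994 ≈ 4.9218.

c_gold ≈ 4.922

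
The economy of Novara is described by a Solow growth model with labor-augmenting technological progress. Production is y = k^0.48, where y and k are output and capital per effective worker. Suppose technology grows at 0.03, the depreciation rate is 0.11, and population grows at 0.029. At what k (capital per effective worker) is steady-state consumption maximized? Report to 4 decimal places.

k_gold ≈ 7.4445

The effective depreciation rate is n + g + δ = 0.029 + 0.03 + 0.11 = 0.169.
Golden rule sets MPK = n+g+δ: 0.48·k^(0.48−1) = 0.169, so k_gold = (0.48/0.169)^(1/0.52) ≈ 7.4445.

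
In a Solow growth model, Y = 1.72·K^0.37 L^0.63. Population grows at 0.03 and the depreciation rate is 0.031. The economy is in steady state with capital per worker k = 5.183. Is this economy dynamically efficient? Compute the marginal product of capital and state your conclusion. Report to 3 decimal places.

The effective depreciation rate is n + δ = 0.03 + 0.031 = 0.061.
MPK = 0.37·1.72·k^(0.37−1) = 0.37·1.72·5.183^(-0.63) ≈ 0.2257.
MPK > 0.061, so the economy is dynamically efficient (under-saving).

dynamically efficient; MPK ≈ 0.226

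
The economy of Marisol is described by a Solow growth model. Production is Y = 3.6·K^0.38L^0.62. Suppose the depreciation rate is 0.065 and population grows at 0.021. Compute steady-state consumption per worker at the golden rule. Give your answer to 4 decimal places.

c_gold ≈ 12.1661

Capital per worker breaks even when investment replaces (n + δ)·k; here n + δ = 0.086.
Maximizing c = f(k) − (n+δ)·k gives f'(k) = n+δ, i.e. 0.38·3.6·k^(0.38−1) = 0.086, so k_gold = (0.38·3.6/0.086)^(1/0.62) ≈ 86.7051.
y_gold = 3.6·86.7051^0.38 ≈ 19.6227.
c_gold = y_gold − (n+δ)·k_gold = 19.6227 − 0.086·86.7051 ≈ 12.1661.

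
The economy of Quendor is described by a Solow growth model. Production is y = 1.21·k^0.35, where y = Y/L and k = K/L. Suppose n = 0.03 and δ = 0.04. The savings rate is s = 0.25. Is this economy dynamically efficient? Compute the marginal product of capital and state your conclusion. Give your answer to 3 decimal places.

dynamically efficient; MPK ≈ 0.098

n + δ = 0.03 + 0.04 = 0.07.
Steady-state k*: s·A·k^0.35 = 0.07·k gives k* = (0.25·1.21/0.07)^(1/0.65) ≈ 9.5036.
MPK = 0.35·1.21·9.5036^(-0.65) ≈ 0.0980.
MPK > n+δ = 0.07, so the economy is dynamically efficient (under-saving).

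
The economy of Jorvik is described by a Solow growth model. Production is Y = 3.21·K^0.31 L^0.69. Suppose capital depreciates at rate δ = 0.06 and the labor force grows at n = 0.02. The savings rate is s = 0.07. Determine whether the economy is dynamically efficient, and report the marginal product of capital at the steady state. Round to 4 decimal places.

The effective depreciation rate is n + δ = 0.02 + 0.06 = 0.08.
Steady-state k*: s·A·k^0.31 = 0.08·k gives k* = (0.07·3.21/0.08)^(1/0.69) ≈ 4.4670.
MPK = 0.31·3.21·4.4670^(-0.69) ≈ 0.3543.
MPK > n+δ = 0.08, so the economy is dynamically efficient (under-saving).

dynamically efficient; MPK ≈ 0.3543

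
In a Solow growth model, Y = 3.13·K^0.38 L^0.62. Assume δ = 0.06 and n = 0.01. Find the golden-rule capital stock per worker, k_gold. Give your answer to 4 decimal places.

k_gold ≈ 96.4366

n + δ = 0.01 + 0.06 = 0.07.
Golden rule sets MPK = n+δ: 0.38·3.13·k^(0.38−1) = 0.07, so k_gold = (0.38·3.13/0.07)^(1/0.62) ≈ 96.4366.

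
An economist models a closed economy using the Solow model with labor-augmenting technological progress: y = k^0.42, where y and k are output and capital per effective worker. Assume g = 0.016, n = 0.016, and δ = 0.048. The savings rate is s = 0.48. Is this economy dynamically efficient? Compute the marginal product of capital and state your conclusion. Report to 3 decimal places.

dynamically inefficient; MPK ≈ 0.070

Capital per effective worker breaks even when investment replaces (n + g + δ)·k; here n + g + δ = 0.08.
Steady-state k*: s·k^0.42 = 0.08·k gives k* = (0.48/0.08)^(1/0.58) ≈ 21.9604.
MPK = 0.42·21.9604^(-0.58) ≈ 0.0700.
MPK < n+g+δ = 0.08, so the economy is dynamically inefficient (over-saving).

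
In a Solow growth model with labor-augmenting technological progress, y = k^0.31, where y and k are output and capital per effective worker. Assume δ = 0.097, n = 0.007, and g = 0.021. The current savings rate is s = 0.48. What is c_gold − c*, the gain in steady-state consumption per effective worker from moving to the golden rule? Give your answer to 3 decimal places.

n + g + δ = 0.007 + 0.021 + 0.097 = 0.125.
Current steady state (s = 0.48): k* = (0.48/0.125)^(1/0.69) ≈ 7.0284, y* = 7.0284^0.31 ≈ 1.8303, c* = (1−0.48)·1.8303 ≈ 0.9518.
At the golden rule the marginal product of capital equals n+g+δ: 0.31·k^(0.31−1) = 0.125. Solving, k_gold = (0.31/0.125)^(1/0.69) ≈ 3.7297.
y_gold = 3.7297^0.31 ≈ 1.5039, c_gold = y_gold − 0.125·k_gold ≈ 1.0377.
Gain: Δc = 1.0377 − 0.9518 ≈ 0.0859.

Δc ≈ 0.086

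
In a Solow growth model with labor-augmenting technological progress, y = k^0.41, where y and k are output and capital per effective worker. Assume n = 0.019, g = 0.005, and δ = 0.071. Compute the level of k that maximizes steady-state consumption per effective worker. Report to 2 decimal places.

k_gold ≈ 11.92

Capital per effective worker breaks even when investment replaces (n + g + δ)·k; here n + g + δ = 0.095.
Golden rule sets MPK = n+g+δ: 0.41·k^(0.41−1) = 0.095, so k_gold = (0.41/0.095)^(1/0.59) ≈ 11.9227.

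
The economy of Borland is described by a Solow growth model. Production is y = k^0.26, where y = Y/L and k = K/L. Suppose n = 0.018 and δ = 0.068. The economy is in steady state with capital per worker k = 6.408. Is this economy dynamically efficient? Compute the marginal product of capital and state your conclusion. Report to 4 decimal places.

dynamically inefficient; MPK ≈ 0.0658

The effective depreciation rate is n + δ = 0.018 + 0.068 = 0.086.
MPK = 0.26·k^(0.26−1) = 0.26·6.408^(-0.74) ≈ 0.0658.
MPK < 0.086, so the economy is dynamically inefficient (over-saving).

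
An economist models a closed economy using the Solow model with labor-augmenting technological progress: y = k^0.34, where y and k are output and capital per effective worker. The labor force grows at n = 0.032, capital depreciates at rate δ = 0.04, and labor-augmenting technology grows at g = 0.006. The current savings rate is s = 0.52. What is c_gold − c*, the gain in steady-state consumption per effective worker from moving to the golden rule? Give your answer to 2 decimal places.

The effective depreciation rate is n + g + δ = 0.032 + 0.006 + 0.04 = 0.078.
Current steady state (s = 0.52): k* = (0.52/0.078)^(1/0.66) ≈ 17.7152, y* = 17.7152^0.34 ≈ 2.6573, c* = (1−0.52)·2.6573 ≈ 1.2755.
Golden rule sets MPK = n+g+δ: 0.34·k^(0.34−1) = 0.078, so k_gold = (0.34/0.078)^(1/0.66) ≈ 9.3060.
y_gold = 9.3060^0.34 ≈ 2.1349, c_gold = y_gold − 0.078·k_gold ≈ 1.4090.
Gain: Δc = 1.4090 − 1.2755 ≈ 0.1335.

Δc ≈ 0.13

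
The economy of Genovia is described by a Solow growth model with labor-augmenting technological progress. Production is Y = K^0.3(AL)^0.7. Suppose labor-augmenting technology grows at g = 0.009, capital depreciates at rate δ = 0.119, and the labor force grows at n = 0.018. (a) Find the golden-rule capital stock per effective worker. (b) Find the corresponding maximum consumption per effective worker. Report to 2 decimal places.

The effective depreciation rate is n + g + δ = 0.018 + 0.009 + 0.119 = 0.146.
Maximizing c = f(k) − (n+g+δ)·k gives f'(k) = n+g+δ, i.e. 0.3·k^(0.3−1) = 0.146, so k_gold = (0.3/0.146)^(1/0.7) ≈ 2.7978.
y_gold = 2.7978^0.3 ≈ 1.3616; c_gold = y_gold − 0.146·k_gold ≈ 0.9531.

(a) k_gold ≈ 2.80; (b) c_gold ≈ 0.95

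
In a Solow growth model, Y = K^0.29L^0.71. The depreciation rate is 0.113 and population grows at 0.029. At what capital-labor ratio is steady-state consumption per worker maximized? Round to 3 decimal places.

n + δ = 0.029 + 0.113 = 0.142.
Setting f'(k) = n+δ gives 0.29·k^(0.29−1) = 0.142, hence k_gold = (0.29/0.142)^(1/0.71) ≈ 2.7338.

k_gold ≈ 2.734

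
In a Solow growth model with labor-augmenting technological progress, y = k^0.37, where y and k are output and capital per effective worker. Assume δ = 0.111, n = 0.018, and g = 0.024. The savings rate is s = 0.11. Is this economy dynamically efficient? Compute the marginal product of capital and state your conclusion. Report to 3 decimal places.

Break-even investment rate: n + g + δ = 0.018 + 0.024 + 0.111 = 0.153.
Steady-state k*: s·k^0.37 = 0.153·k gives k* = (0.11/0.153)^(1/0.63) ≈ 0.5923.
MPK = 0.37·0.5923^(-0.63) ≈ 0.5146.
MPK > n+g+δ = 0.153, so the economy is dynamically efficient (under-saving).

dynamically efficient; MPK ≈ 0.515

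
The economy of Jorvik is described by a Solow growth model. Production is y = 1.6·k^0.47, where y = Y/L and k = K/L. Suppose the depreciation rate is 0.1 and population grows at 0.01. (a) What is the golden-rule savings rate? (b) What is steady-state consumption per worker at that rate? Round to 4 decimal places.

(a) s_gold = 0.4700; (b) c_gold ≈ 4.6635

Break-even investment rate: n + δ = 0.01 + 0.1 = 0.11.
For Cobb-Douglas, s_gold equals capital's share: s_gold = 0.47.
Setting f'(k) = n+δ gives 0.47·1.6·k^(0.47−1) = 0.11, hence k_gold = (0.47·1.6/0.11)^(1/0.53) ≈ 37.5960.
y_gold = 1.6·37.5960^0.47 ≈ 8.7991; c_gold = (1−0.47)·y_gold ≈ 4.6635.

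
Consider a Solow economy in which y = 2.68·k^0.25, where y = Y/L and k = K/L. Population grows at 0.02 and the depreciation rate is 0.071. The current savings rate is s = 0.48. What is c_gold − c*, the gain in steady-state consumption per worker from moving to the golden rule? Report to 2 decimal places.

The effective depreciation rate is n + δ = 0.02 + 0.071 = 0.091.
Current steady state (s = 0.48): k* = (0.48·2.68/0.091)^(1/0.75) ≈ 34.1806, y* = 2.68·34.1806^0.25 ≈ 6.4801, c* = (1−0.48)·6.4801 ≈ 3.3696.
At the golden rule the marginal product of capital equals n+δ: 0.25·2.68·k^(0.25−1) = 0.091. Solving, k_gold = (0.25·2.68/0.091)^(1/0.75) ≈ 14.3233.
y_gold = 2.68·14.3233^0.25 ≈ 5.2137, c_gold = y_gold − 0.091·k_gold ≈ 3.9103.
Gain: Δc = 3.9103 − 3.3696 ≈ 0.5406.

Δc ≈ 0.54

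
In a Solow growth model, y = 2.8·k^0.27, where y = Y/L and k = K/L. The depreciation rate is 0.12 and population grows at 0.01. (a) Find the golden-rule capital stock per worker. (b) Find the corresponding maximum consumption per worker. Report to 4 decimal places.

(a) k_gold ≈ 11.1524; (b) c_gold ≈ 3.9199

The effective depreciation rate is n + δ = 0.01 + 0.12 = 0.13.
Golden rule sets MPK = n+δ: 0.27·2.8·k^(0.27−1) = 0.13, so k_gold = (0.27·2.8/0.13)^(1/0.73) ≈ 11.1524.
y_gold = 2.8·11.1524^0.27 ≈ 5.3697; c_gold = y_gold − 0.13·k_gold ≈ 3.9199.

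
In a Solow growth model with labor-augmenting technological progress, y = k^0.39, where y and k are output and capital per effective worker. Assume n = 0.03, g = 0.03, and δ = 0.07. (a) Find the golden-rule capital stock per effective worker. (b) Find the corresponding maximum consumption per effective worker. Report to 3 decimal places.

(a) k_gold ≈ 6.056; (b) c_gold ≈ 1.231

n + g + δ = 0.03 + 0.03 + 0.07 = 0.13.
Golden rule sets MPK = n+g+δ: 0.39·k^(0.39−1) = 0.13, so k_gold = (0.39/0.13)^(1/0.61) ≈ 6.0557.
y_gold = 6.0557^0.39 ≈ 2.0186; c_gold = y_gold − 0.13·k_gold ≈ 1.2313.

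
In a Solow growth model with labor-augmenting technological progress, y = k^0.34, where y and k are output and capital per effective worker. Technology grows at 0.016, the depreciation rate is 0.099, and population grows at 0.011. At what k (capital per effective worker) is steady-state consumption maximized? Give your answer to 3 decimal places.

k_gold ≈ 4.500

The effective depreciation rate is n + g + δ = 0.011 + 0.016 + 0.099 = 0.126.
Setting f'(k) = n+g+δ gives 0.34·k^(0.34−1) = 0.126, hence k_gold = (0.34/0.126)^(1/0.66) ≈ 4.4998.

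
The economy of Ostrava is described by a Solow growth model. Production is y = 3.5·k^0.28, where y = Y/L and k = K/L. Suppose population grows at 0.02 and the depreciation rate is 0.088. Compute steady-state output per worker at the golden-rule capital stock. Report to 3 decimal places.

y_gold ≈ 8.252

The effective depreciation rate is n + δ = 0.02 + 0.088 = 0.108.
At the golden rule the marginal product of capital equals n+δ: 0.28·3.5·k^(0.28−1) = 0.108. Solving, k_gold = (0.28·3.5/0.108)^(1/0.72) ≈ 21.3935.
Output: y_gold = 3.5·k_gold^0.28 = 3.5·21.3935^0.28 ≈ 8.2518.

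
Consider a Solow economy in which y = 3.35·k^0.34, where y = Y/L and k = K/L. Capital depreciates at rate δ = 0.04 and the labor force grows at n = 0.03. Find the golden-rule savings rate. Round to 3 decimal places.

The effective depreciation rate is n + δ = 0.03 + 0.04 = 0.07.
At the golden rule MPK = n+δ, and in any Cobb-Douglas steady state s = (n+δ)·k/y = MPK·k/y = capital's share 0.34.

s_gold = 0.340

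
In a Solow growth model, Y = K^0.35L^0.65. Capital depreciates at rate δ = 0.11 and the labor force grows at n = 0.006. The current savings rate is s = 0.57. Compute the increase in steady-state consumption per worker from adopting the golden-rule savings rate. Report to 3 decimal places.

n + δ = 0.006 + 0.11 = 0.116.
Current steady state (s = 0.57): k* = (0.57/0.116)^(1/0.65) ≈ 11.5803, y* = 11.5803^0.35 ≈ 2.3567, c* = (1−0.57)·2.3567 ≈ 1.0134.
At the golden rule the marginal product of capital equals n+δ: 0.35·k^(0.35−1) = 0.116. Solving, k_gold = (0.35/0.116)^(1/0.65) ≈ 5.4684.
y_gold = 5.4684^0.35 ≈ 1.8124, c_gold = y_gold − 0.116·k_gold ≈ 1.1781.
Gain: Δc = 1.1781 − 1.0134 ≈ 0.1647.

Δc ≈ 0.165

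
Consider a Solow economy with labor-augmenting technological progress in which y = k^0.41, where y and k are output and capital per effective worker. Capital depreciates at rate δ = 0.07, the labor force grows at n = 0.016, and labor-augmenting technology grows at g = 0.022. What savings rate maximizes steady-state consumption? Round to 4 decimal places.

s_gold = 0.4100

n + g + δ = 0.016 + 0.022 + 0.07 = 0.108.
At the golden rule MPK = n+g+δ, and in any Cobb-Douglas steady state s = (n+g+δ)·k/y = MPK·k/y = capital's share 0.41.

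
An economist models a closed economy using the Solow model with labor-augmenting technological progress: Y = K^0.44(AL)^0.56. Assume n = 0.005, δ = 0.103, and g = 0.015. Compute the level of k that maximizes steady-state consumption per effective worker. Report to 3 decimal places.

Break-even investment rate: n + g + δ = 0.005 + 0.015 + 0.103 = 0.123.
Maximizing c = f(k) − (n+g+δ)·k gives f'(k) = n+g+δ, i.e. 0.44·k^(0.44−1) = 0.123, so k_gold = (0.44/0.123)^(1/0.56) ≈ 9.7382.

k_gold ≈ 9.738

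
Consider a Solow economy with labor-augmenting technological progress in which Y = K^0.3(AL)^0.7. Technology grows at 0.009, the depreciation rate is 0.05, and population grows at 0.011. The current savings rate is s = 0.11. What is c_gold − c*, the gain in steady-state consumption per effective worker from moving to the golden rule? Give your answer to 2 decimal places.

Capital per effective worker breaks even when investment replaces (n + g + δ)·k; here n + g + δ = 0.07.
Current steady state (s = 0.11): k* = (0.11/0.07)^(1/0.7) ≈ 1.9073, y* = 1.9073^0.3 ≈ 1.2137, c* = (1−0.11)·1.2137 ≈ 1.0802.
Golden rule sets MPK = n+g+δ: 0.3·k^(0.3−1) = 0.07, so k_gold = (0.3/0.07)^(1/0.7) ≈ 7.9963.
y_gold = 7.9963^0.3 ≈ 1.8658, c_gold = y_gold − 0.07·k_gold ≈ 1.3061.
Gain: Δc = 1.3061 − 1.0802 ≈ 0.2258.

Δc ≈ 0.23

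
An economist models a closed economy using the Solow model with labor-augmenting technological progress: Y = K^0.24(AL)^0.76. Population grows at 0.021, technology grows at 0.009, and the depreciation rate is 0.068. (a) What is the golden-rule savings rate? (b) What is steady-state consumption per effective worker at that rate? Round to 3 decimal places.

(a) s_gold = 0.240; (b) c_gold ≈ 1.008

Capital per effective worker breaks even when investment replaces (n + g + δ)·k; here n + g + δ = 0.098.
For Cobb-Douglas, s_gold equals capital's share: s_gold = 0.24.
Golden rule sets MPK = n+g+δ: 0.24·k^(0.24−1) = 0.098, so k_gold = (0.24/0.098)^(1/0.76) ≈ 3.2495.
y_gold = 3.2495^0.24 ≈ 1.3269; c_gold = (1−0.24)·y_gold ≈ 1.0084.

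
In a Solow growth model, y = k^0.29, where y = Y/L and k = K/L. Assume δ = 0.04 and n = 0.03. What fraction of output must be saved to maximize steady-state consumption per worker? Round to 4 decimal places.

s_gold = 0.2900

Capital per worker breaks even when investment replaces (n + δ)·k; here n + δ = 0.07.
At the golden rule MPK = n+δ, and in any Cobb-Douglas steady state s = (n+δ)·k/y = MPK·k/y = capital's share 0.29.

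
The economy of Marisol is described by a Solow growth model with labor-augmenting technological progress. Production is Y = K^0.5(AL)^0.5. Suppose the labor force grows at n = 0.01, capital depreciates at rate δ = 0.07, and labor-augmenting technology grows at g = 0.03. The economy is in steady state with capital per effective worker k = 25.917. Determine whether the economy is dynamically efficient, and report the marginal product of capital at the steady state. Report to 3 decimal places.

dynamically inefficient; MPK ≈ 0.098

Capital per effective worker breaks even when investment replaces (n + g + δ)·k; here n + g + δ = 0.11.
MPK = 0.5·k^(0.5−1) = 0.5·25.917^(-0.5) ≈ 0.0982.
MPK < 0.11, so the economy is dynamically inefficient (over-saving).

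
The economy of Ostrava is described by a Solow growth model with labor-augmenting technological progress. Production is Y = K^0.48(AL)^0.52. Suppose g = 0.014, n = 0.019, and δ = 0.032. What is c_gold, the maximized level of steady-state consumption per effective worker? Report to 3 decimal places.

c_gold ≈ 3.293

The effective depreciation rate is n + g + δ = 0.019 + 0.014 + 0.032 = 0.065.
Maximizing c = f(k) − (n+g+δ)·k gives f'(k) = n+g+δ, i.e. 0.48·k^(0.48−1) = 0.065, so k_gold = (0.48/0.065)^(1/0.52) ≈ 46.7586.
y_gold = 46.7586^0.48 ≈ 6.3319.
c_gold = y_gold − (n+g+δ)·k_gold = 6.3319 − 0.065·46.7586 ≈ 3.2926.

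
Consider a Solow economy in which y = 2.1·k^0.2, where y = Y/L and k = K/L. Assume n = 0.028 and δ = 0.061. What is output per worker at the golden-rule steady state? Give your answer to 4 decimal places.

n + δ = 0.028 + 0.061 = 0.089.
Golden rule sets MPK = n+δ: 0.2·2.1·k^(0.2−1) = 0.089, so k_gold = (0.2·2.1/0.089)^(1/0.8) ≈ 6.9554.
Output: y_gold = 2.1·k_gold^0.2 = 2.1·6.9554^0.2 ≈ 3.0952.

y_gold ≈ 3.0952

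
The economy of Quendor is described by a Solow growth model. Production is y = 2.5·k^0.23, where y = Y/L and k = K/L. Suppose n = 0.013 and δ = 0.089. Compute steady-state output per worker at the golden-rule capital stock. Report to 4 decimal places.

y_gold ≈ 4.1907

Capital per worker breaks even when investment replaces (n + δ)·k; here n + δ = 0.102.
Setting f'(k) = n+δ gives 0.23·2.5·k^(0.23−1) = 0.102, hence k_gold = (0.23·2.5/0.102)^(1/0.77) ≈ 9.4496.
Output: y_gold = 2.5·k_gold^0.23 = 2.5·9.4496^0.23 ≈ 4.1907.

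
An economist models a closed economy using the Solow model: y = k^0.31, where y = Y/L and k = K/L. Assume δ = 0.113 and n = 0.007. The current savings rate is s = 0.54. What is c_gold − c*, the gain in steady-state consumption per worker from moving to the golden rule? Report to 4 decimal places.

Δc ≈ 0.1528

Break-even investment rate: n + δ = 0.007 + 0.113 = 0.12.
Current steady state (s = 0.54): k* = (0.54/0.12)^(1/0.69) ≈ 8.8447, y* = 8.8447^0.31 ≈ 1.9655, c* = (1−0.54)·1.9655 ≈ 0.9041.
Setting f'(k) = n+δ gives 0.31·k^(0.31−1) = 0.12, hence k_gold = (0.31/0.12)^(1/0.69) ≈ 3.9570.
y_gold = 3.9570^0.31 ≈ 1.5317, c_gold = y_gold − 0.12·k_gold ≈ 1.0569.
Gain: Δc = 1.0569 − 0.9041 ≈ 0.1528.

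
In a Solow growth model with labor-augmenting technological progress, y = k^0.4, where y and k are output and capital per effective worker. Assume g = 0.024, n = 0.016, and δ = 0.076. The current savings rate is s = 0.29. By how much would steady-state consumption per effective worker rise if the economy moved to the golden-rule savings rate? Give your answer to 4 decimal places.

Δc ≈ 0.0616

n + g + δ = 0.016 + 0.024 + 0.076 = 0.116.
Current steady state (s = 0.29): k* = (0.29/0.116)^(1/0.6) ≈ 4.6050, y* = 4.6050^0.4 ≈ 1.8420, c* = (1−0.29)·1.8420 ≈ 1.3078.
Golden rule sets MPK = n+g+δ: 0.4·k^(0.4−1) = 0.116, so k_gold = (0.4/0.116)^(1/0.6) ≈ 7.8705.
y_gold = 7.8705^0.4 ≈ 2.2825, c_gold = y_gold − 0.116·k_gold ≈ 1.3695.
Gain: Δc = 1.3695 − 1.3078 ≈ 0.0616.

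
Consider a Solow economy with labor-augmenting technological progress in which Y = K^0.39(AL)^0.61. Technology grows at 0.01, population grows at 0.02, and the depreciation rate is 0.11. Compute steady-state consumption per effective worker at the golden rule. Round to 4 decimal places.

The effective depreciation rate is n + g + δ = 0.02 + 0.01 + 0.11 = 0.14.
Golden rule sets MPK = n+g+δ: 0.39·k^(0.39−1) = 0.14, so k_gold = (0.39/0.14)^(1/0.61) ≈ 5.3630.
y_gold = 5.3630^0.39 ≈ 1.9252.
c_gold = y_gold − (n+g+δ)·k_gold = 1.9252 − 0.14·5.3630 ≈ 1.1743.

c_gold ≈ 1.1743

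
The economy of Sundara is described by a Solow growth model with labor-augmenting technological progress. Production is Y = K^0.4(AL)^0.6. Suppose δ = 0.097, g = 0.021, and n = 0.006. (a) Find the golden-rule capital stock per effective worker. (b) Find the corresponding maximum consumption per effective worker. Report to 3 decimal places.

The effective depreciation rate is n + g + δ = 0.006 + 0.021 + 0.097 = 0.124.
Golden rule sets MPK = n+g+δ: 0.4·k^(0.4−1) = 0.124, so k_gold = (0.4/0.124)^(1/0.6) ≈ 7.0426.
y_gold = 7.0426^0.4 ≈ 2.1832; c_gold = y_gold − 0.124·k_gold ≈ 1.3099.

(a) k_gold ≈ 7.043; (b) c_gold ≈ 1.310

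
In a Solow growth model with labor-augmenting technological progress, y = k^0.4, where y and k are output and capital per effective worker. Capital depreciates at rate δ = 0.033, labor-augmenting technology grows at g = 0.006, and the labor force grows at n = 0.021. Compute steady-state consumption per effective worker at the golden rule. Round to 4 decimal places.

Break-even investment rate: n + g + δ = 0.021 + 0.006 + 0.033 = 0.06.
Golden rule sets MPK = n+g+δ: 0.4·k^(0.4−1) = 0.06, so k_gold = (0.4/0.06)^(1/0.6) ≈ 23.6146.
y_gold = 23.6146^0.4 ≈ 3.5422.
c_gold = y_gold − (n+g+δ)·k_gold = 3.5422 − 0.06·23.6146 ≈ 2.1253.

c_gold ≈ 2.1253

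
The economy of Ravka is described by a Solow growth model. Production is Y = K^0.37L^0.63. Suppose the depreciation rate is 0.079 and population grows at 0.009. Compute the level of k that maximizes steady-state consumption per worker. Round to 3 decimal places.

k_gold ≈ 9.773

The effective depreciation rate is n + δ = 0.009 + 0.079 = 0.088.
Golden rule sets MPK = n+δ: 0.37·k^(0.37−1) = 0.088, so k_gold = (0.37/0.088)^(1/0.63) ≈ 9.7731.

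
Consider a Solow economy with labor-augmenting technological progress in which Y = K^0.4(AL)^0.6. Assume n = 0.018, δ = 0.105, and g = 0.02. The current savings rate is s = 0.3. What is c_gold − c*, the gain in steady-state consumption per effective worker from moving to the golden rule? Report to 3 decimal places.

Break-even investment rate: n + g + δ = 0.018 + 0.02 + 0.105 = 0.143.
Current steady state (s = 0.3): k* = (0.3/0.143)^(1/0.6) ≈ 3.4380, y* = 3.4380^0.4 ≈ 1.6388, c* = (1−0.3)·1.6388 ≈ 1.1472.
At the golden rule the marginal product of capital equals n+g+δ: 0.4·k^(0.4−1) = 0.143. Solving, k_gold = (0.4/0.143)^(1/0.6) ≈ 5.5532.
y_gold = 5.5532^0.4 ≈ 1.9853, c_gold = y_gold − 0.143·k_gold ≈ 1.1912.
Gain: Δc = 1.1912 − 1.1472 ≈ 0.0440.

Δc ≈ 0.044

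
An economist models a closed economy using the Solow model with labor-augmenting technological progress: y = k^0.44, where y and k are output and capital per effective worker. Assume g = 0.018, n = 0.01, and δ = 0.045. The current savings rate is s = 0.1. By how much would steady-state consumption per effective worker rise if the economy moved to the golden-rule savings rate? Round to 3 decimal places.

n + g + δ = 0.01 + 0.018 + 0.045 = 0.073.
Current steady state (s = 0.1): k* = (0.1/0.073)^(1/0.56) ≈ 1.7541, y* = 1.7541^0.44 ≈ 1.2805, c* = (1−0.1)·1.2805 ≈ 1.1525.
Golden rule sets MPK = n+g+δ: 0.44·k^(0.44−1) = 0.073, so k_gold = (0.44/0.073)^(1/0.56) ≈ 24.7223.
y_gold = 24.7223^0.44 ≈ 4.1017, c_gold = y_gold − 0.073·k_gold ≈ 2.2969.
Gain: Δc = 2.2969 − 1.1525 ≈ 1.1445.

Δc ≈ 1.144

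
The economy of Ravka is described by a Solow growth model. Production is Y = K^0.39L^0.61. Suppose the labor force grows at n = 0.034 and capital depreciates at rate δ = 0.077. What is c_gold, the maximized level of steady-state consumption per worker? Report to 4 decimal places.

Break-even investment rate: n + δ = 0.034 + 0.077 = 0.111.
Golden rule sets MPK = n+δ: 0.39·k^(0.39−1) = 0.111, so k_gold = (0.39/0.111)^(1/0.61) ≈ 7.8462.
y_gold = 7.8462^0.39 ≈ 2.2331.
c_gold = y_gold − (n+δ)·k_gold = 2.2331 − 0.111·7.8462 ≈ 1.3622.

c_gold ≈ 1.3622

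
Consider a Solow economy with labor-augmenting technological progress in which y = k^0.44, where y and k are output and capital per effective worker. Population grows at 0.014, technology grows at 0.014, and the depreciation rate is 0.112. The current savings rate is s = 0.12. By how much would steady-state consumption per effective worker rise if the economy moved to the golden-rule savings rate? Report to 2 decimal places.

Δc ≈ 0.60

n + g + δ = 0.014 + 0.014 + 0.112 = 0.14.
Current steady state (s = 0.12): k* = (0.12/0.14)^(1/0.56) ≈ 0.7594, y* = 0.7594^0.44 ≈ 0.8859, c* = (1−0.12)·0.8859 ≈ 0.7796.
At the golden rule the marginal product of capital equals n+g+δ: 0.44·k^(0.44−1) = 0.14. Solving, k_gold = (0.44/0.14)^(1/0.56) ≈ 7.7282.
y_gold = 7.7282^0.44 ≈ 2.4590, c_gold = y_gold − 0.14·k_gold ≈ 1.3770.
Gain: Δc = 1.3770 − 0.7796 ≈ 0.5974.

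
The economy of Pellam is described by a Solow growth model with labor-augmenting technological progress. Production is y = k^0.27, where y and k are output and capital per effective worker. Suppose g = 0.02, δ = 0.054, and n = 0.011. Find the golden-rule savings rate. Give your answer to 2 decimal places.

The effective depreciation rate is n + g + δ = 0.011 + 0.02 + 0.054 = 0.085.
At the golden rule MPK = n+g+δ, and in any Cobb-Douglas steady state s = (n+g+δ)·k/y = MPK·k/y = capital's share 0.27.

s_gold = 0.27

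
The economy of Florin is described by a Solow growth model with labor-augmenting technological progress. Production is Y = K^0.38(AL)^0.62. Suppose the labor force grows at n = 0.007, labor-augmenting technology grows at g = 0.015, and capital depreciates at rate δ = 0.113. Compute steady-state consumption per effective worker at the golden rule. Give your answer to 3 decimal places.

c_gold ≈ 1.169

The effective depreciation rate is n + g + δ = 0.007 + 0.015 + 0.113 = 0.135.
Setting f'(k) = n+g+δ gives 0.38·k^(0.38−1) = 0.135, hence k_gold = (0.38/0.135)^(1/0.62) ≈ 5.3079.
y_gold = 5.3079^0.38 ≈ 1.8857.
c_gold = y_gold − (n+g+δ)·k_gold = 1.8857 − 0.135·5.3079 ≈ 1.1691.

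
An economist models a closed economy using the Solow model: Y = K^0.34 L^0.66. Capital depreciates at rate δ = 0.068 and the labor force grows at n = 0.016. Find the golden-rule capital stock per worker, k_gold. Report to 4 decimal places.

n + δ = 0.016 + 0.068 = 0.084.
At the golden rule the marginal product of capital equals n+δ: 0.34·k^(0.34−1) = 0.084. Solving, k_gold = (0.34/0.084)^(1/0.66) ≈ 8.3176.

k_gold ≈ 8.3176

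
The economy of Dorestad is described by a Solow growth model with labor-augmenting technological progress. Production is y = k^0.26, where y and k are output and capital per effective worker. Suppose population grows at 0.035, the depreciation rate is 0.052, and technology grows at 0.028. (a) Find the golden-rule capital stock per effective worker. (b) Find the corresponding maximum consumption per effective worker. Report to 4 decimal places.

(a) k_gold ≈ 3.0113; (b) c_gold ≈ 0.9856

Capital per effective worker breaks even when investment replaces (n + g + δ)·k; here n + g + δ = 0.115.
Golden rule sets MPK = n+g+δ: 0.26·k^(0.26−1) = 0.115, so k_gold = (0.26/0.115)^(1/0.74) ≈ 3.0113.
y_gold = 3.0113^0.26 ≈ 1.3319; c_gold = y_gold − 0.115·k_gold ≈ 0.9856.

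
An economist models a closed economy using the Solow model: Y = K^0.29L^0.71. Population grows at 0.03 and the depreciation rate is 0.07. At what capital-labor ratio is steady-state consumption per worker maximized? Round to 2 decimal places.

The effective depreciation rate is n + δ = 0.03 + 0.07 = 0.1.
Golden rule sets MPK = n+δ: 0.29·k^(0.29−1) = 0.1, so k_gold = (0.29/0.1)^(1/0.71) ≈ 4.4799.

k_gold ≈ 4.48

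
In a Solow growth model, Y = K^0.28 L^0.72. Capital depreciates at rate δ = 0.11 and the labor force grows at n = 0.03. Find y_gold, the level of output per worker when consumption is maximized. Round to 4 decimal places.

y_gold ≈ 1.3094

n + δ = 0.03 + 0.11 = 0.14.
Maximizing c = f(k) − (n+δ)·k gives f'(k) = n+δ, i.e. 0.28·k^(0.28−1) = 0.14, so k_gold = (0.28/0.14)^(1/0.72) ≈ 2.6188.
Output: y_gold = k_gold^0.28 = 2.6188^0.28 ≈ 1.3094.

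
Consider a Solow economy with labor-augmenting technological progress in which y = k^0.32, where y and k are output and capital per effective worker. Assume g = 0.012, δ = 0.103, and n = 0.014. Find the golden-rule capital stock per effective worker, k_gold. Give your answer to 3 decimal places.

n + g + δ = 0.014 + 0.012 + 0.103 = 0.129.
Golden rule sets MPK = n+g+δ: 0.32·k^(0.32−1) = 0.129, so k_gold = (0.32/0.129)^(1/0.68) ≈ 3.8040.

k_gold ≈ 3.804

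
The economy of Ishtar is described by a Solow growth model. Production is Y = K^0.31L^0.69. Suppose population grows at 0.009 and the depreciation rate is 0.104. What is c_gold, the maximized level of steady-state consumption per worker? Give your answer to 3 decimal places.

Break-even investment rate: n + δ = 0.009 + 0.104 = 0.113.
At the golden rule the marginal product of capital equals n+δ: 0.31·k^(0.31−1) = 0.113. Solving, k_gold = (0.31/0.113)^(1/0.69) ≈ 4.3171.
y_gold = 4.3171^0.31 ≈ 1.5737.
c_gold = y_gold − (n+δ)·k_gold = 1.5737 − 0.113·4.3171 ≈ 1.0858.

c_gold ≈ 1.086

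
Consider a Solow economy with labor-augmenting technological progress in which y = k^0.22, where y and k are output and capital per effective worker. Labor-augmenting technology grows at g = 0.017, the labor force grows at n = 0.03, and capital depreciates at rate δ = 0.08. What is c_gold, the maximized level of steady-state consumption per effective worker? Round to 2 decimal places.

The effective depreciation rate is n + g + δ = 0.03 + 0.017 + 0.08 = 0.127.
Setting f'(k) = n+g+δ gives 0.22·k^(0.22−1) = 0.127, hence k_gold = (0.22/0.127)^(1/0.78) ≈ 2.0227.
y_gold = 2.0227^0.22 ≈ 1.1676.
c_gold = y_gold − (n+g+δ)·k_gold = 1.1676 − 0.127·2.0227 ≈ 0.9107.

c_gold ≈ 0.91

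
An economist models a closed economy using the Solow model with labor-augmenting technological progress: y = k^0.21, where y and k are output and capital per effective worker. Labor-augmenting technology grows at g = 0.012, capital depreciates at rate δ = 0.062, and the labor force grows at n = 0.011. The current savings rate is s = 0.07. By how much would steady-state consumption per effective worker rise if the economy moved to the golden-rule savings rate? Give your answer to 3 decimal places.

n + g + δ = 0.011 + 0.012 + 0.062 = 0.085.
Current steady state (s = 0.07): k* = (0.07/0.085)^(1/0.79) ≈ 0.7821, y* = 0.7821^0.21 ≈ 0.9497, c* = (1−0.07)·0.9497 ≈ 0.8832.
Golden rule sets MPK = n+g+δ: 0.21·k^(0.21−1) = 0.085, so k_gold = (0.21/0.085)^(1/0.79) ≈ 3.1421.
y_gold = 3.1421^0.21 ≈ 1.2718, c_gold = y_gold − 0.085·k_gold ≈ 1.0047.
Gain: Δc = 1.0047 − 0.8832 ≈ 0.1215.

Δc ≈ 0.121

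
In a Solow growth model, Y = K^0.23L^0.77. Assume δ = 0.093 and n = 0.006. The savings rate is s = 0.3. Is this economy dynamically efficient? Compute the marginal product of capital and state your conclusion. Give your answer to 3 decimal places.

dynamically inefficient; MPK ≈ 0.076

Capital per worker breaks even when investment replaces (n + δ)·k; here n + δ = 0.099.
Steady-state k*: s·k^0.23 = 0.099·k gives k* = (0.3/0.099)^(1/0.77) ≈ 4.2199.
MPK = 0.23·4.2199^(-0.77) ≈ 0.0759.
MPK < n+δ = 0.099, so the economy is dynamically inefficient (over-saving).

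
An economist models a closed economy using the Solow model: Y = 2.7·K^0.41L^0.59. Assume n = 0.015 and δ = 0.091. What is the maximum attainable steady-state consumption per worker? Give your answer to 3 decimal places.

Break-even investment rate: n + δ = 0.015 + 0.091 = 0.106.
Maximizing c = f(k) − (n+δ)·k gives f'(k) = n+δ, i.e. 0.41·2.7·k^(0.41−1) = 0.106, so k_gold = (0.41·2.7/0.106)^(1/0.59) ≈ 53.3151.
y_gold = 2.7·53.3151^0.41 ≈ 13.7839.
c_gold = y_gold − (n+δ)·k_gold = 13.7839 − 0.106·53.3151 ≈ 8.1325.

c_gold ≈ 8.133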